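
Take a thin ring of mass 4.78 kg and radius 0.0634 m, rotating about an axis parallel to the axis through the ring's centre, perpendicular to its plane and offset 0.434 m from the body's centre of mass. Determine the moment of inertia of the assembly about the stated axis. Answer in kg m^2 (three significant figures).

I_cm = MR² = (4.78)(0.0634)² = 0.019213 kg m^2; centre at d = 0.434 m, so the parallel axis theorem gives I = 0.019213 + (4.78)(0.434)² = 0.91956 kg m^2.

0.920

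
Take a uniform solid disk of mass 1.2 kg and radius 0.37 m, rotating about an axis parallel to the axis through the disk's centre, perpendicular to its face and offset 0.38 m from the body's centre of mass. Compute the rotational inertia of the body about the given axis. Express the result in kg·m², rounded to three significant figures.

0.255

I_cm = (1/2)MR² = (1/2)(1.2)(0.37)² = 0.08214 kg·m²; centre at d = 0.38 m, so the parallel axis theorem gives I = 0.08214 + (1.2)(0.38)² = 0.25542 kg·m².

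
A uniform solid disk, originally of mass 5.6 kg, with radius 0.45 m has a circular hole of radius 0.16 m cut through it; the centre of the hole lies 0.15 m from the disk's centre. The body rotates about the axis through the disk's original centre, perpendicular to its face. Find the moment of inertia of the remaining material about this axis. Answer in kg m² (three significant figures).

Unpierced body about its centre: I₀ = (1/2)MR² = (1/2)(5.6)(0.45)² = 0.567 kg m².
The removed disk has mass m = M·(r/R)² = (5.6)(0.16/0.45)² = 0.70795 kg (same uniform areal density).
Its moment of inertia about the rotation axis (parallel-axis theorem): I_hole = (1/2)mr² + md² = (1/2)(0.70795)(0.16)² + (0.70795)(0.15)² = 0.024991 kg m².
Treating the hole as negative mass, I = I₀ − I_hole = 0.567 − 0.024991 = 0.54201 kg m².

0.542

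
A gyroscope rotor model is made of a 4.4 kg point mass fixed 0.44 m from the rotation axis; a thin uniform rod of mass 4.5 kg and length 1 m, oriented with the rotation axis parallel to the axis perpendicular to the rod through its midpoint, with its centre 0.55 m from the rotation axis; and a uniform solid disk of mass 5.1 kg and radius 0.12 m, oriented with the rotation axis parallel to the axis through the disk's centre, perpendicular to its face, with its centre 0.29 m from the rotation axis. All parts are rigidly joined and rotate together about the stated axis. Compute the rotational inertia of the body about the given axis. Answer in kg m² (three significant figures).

3.05

Point mass: I_cm = 0; centre at d = 0.44 m, so the parallel axis theorem gives I = 0 + (4.4)(0.44)² = 0.85184 kg m².
Thin rod: I_cm = (1/12)ML² = (1/12)(4.5)(1)² = 0.375 kg m²; centre at d = 0.55 m, so the parallel axis theorem gives I = 0.375 + (4.5)(0.55)² = 1.7363 kg m².
Solid disk: I_cm = (1/2)MR² = (1/2)(5.1)(0.12)² = 0.03672 kg m²; centre at d = 0.29 m, so the parallel axis theorem gives I = 0.03672 + (5.1)(0.29)² = 0.46563 kg m².
Total I = 0.85184 + 1.7363 + 0.46563 = 3.0537 kg m².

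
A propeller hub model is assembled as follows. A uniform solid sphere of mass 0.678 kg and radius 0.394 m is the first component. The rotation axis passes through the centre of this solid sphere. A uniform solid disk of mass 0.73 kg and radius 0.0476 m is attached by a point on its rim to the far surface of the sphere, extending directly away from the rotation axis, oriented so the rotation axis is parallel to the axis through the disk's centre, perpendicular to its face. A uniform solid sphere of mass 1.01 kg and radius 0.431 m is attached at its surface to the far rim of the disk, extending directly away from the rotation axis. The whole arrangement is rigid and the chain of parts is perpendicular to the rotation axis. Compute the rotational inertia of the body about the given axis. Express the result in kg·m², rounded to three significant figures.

1.12

Solid sphere: I_cm = (2/5)MR² = (2/5)(0.678)(0.394)² = 0.0421 kg·m²; axis through the centre, so I = 0.0421 kg·m².
Solid disk: I_cm = (1/2)MR² = (1/2)(0.73)(0.0476)² = 0.000827 kg·m²; centre at d = 0.394 + 0.0476 = 0.4416 m, so I = I_cm + Md² gives I = 0.000827 + (0.73)(0.4416)² = 0.14318 kg·m².
Solid sphere: I_cm = (2/5)MR² = (2/5)(1.01)(0.431)² = 0.075047 kg·m²; centre at d = 0.394 + 0.0476 + 0.0476 + 0.431 = 0.9202 m, so I = I_cm + Md² gives I = 0.075047 + (1.01)(0.9202)² = 0.93028 kg·m².
Total I = 0.0421 + 0.14318 + 0.93028 = 1.1156 kg·m².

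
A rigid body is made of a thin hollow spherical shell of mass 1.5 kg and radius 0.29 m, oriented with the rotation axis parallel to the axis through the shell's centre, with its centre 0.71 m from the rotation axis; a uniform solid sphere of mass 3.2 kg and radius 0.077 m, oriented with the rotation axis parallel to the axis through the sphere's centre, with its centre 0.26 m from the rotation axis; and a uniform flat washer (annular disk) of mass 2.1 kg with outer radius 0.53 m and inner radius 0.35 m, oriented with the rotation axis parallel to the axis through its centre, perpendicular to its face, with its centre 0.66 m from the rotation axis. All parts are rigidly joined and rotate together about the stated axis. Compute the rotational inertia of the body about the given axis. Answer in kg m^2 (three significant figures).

Spherical shell: I_cm = (2/3)MR² = (2/3)(1.5)(0.29)² = 0.0841 kg m^2; centre at d = 0.71 m, so the parallel axis theorem gives I = 0.0841 + (1.5)(0.71)² = 0.84025 kg m^2.
Solid sphere: I_cm = (2/5)MR² = (2/5)(3.2)(0.077)² = 0.0075891 kg m^2; centre at d = 0.26 m, so the parallel axis theorem gives I = 0.0075891 + (3.2)(0.26)² = 0.22391 kg m^2.
Annular disk: I_cm = (1/2)M(R²+r²) = (1/2)(2.1)[(0.53)² + (0.35)²] = 0.42357 kg m^2; centre at d = 0.66 m, so the parallel axis theorem gives I = 0.42357 + (2.1)(0.66)² = 1.3383 kg m^2.
Total I = 0.84025 + 0.22391 + 1.3383 = 2.4025 kg m^2.

2.40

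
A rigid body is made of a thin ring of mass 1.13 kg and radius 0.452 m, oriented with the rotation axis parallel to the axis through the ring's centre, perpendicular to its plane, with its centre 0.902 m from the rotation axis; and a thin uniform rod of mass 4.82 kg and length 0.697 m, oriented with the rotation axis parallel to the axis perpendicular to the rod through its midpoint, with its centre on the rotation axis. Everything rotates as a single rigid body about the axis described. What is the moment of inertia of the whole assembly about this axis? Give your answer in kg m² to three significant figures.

Thin ring: I_cm = MR² = (1.13)(0.452)² = 0.23086 kg m²; centre at d = 0.902 m, so the parallel axis theorem gives I = 0.23086 + (1.13)(0.902)² = 1.1502 kg m².
Thin rod: I_cm = (1/12)ML² = (1/12)(4.82)(0.697)² = 0.19513 kg m²; axis through the centre, so I = 0.19513 kg m².
Total I = 1.1502 + 0.19513 = 1.3454 kg m².

1.35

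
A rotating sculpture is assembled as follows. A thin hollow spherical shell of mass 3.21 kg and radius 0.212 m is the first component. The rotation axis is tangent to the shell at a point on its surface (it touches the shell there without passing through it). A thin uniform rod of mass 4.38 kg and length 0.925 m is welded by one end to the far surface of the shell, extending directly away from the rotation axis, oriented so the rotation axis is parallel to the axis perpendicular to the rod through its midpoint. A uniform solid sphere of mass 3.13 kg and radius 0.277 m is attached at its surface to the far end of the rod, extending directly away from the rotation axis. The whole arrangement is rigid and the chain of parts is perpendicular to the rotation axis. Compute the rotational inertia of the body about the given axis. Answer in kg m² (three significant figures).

Spherical shell: I_cm = (2/3)MR² = (2/3)(3.21)(0.212)² = 0.09618 kg m²; centre at d = 0.212 m, so I = I_cm + Md² gives I = 0.09618 + (3.21)(0.212)² = 0.24045 kg m².
Thin rod: I_cm = (1/12)ML² = (1/12)(4.38)(0.925)² = 0.3123 kg m²; centre at d = 0.212 + 0.212 + 0.4625 = 0.8865 m, so I = I_cm + Md² gives I = 0.3123 + (4.38)(0.8865)² = 3.7545 kg m².
Solid sphere: I_cm = (2/5)MR² = (2/5)(3.13)(0.277)² = 0.096065 kg m²; centre at d = 0.212 + 0.212 + 0.4625 + 0.4625 + 0.277 = 1.626 m, so I = I_cm + Md² gives I = 0.096065 + (3.13)(1.626)² = 8.3714 kg m².
Total I = 0.24045 + 3.7545 + 8.3714 = 12.366 kg m².

12.4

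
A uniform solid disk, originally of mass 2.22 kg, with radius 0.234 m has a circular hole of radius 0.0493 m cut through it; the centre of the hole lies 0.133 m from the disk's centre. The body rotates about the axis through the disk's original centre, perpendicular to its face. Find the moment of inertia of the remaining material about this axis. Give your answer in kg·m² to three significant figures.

0.0589

Unpierced body about its centre: I₀ = (1/2)MR² = (1/2)(2.22)(0.234)² = 0.060779 kg·m².
The removed disk has mass m = M·(r/R)² = (2.22)(0.0493/0.234)² = 0.098541 kg (same uniform areal density).
Its moment of inertia about the rotation axis (parallel-axis theorem): I_hole = (1/2)mr² + md² = (1/2)(0.098541)(0.0493)² + (0.098541)(0.133)² = 0.0018628 kg·m².
Treating the hole as negative mass, I = I₀ − I_hole = 0.060779 − 0.0018628 = 0.058916 kg·m².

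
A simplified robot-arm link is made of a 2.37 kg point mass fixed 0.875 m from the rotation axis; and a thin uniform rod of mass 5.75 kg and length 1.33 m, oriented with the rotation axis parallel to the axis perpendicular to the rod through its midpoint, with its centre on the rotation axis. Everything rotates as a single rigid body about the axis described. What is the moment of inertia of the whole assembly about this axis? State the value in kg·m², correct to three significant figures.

Point mass: I_cm = 0; centre at d = 0.875 m, so I = I_cm + Md² gives I = 0 + (2.37)(0.875)² = 1.8145 kg·m².
Thin rod: I_cm = (1/12)ML² = (1/12)(5.75)(1.33)² = 0.8476 kg·m²; axis through the centre, so I = 0.8476 kg·m².
Total I = 1.8145 + 0.8476 = 2.6621 kg·m².

2.66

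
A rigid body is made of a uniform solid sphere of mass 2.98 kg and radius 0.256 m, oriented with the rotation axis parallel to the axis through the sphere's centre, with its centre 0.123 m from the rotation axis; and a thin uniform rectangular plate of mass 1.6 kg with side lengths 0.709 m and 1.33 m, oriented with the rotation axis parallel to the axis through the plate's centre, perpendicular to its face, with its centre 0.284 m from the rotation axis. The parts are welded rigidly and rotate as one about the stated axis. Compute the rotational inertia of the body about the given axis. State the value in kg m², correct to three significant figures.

Solid sphere: I_cm = (2/5)MR² = (2/5)(2.98)(0.256)² = 0.078119 kg m²; centre at d = 0.123 m, so I = I_cm + Md² gives I = 0.078119 + (2.98)(0.123)² = 0.1232 kg m².
Rectangular plate: I_cm = (1/12)M(a²+b²) = (1/12)(1.6)[(0.709)² + (1.33)²] = 0.30288 kg m²; centre at d = 0.284 m, so I = I_cm + Md² gives I = 0.30288 + (1.6)(0.284)² = 0.43193 kg m².
Total I = 0.1232 + 0.43193 = 0.55513 kg m².

0.555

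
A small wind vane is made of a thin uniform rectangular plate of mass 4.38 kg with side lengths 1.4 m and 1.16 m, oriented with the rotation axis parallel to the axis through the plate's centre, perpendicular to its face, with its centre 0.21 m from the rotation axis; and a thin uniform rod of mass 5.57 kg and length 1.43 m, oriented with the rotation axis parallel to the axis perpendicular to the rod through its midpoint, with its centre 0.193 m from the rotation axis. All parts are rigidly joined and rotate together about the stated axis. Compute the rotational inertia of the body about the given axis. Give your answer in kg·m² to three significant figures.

2.56

Rectangular plate: I_cm = (1/12)M(a²+b²) = (1/12)(4.38)[(1.4)² + (1.16)²] = 1.2065 kg·m²; centre at d = 0.21 m, so I = I_cm + Md² gives I = 1.2065 + (4.38)(0.21)² = 1.3997 kg·m².
Thin rod: I_cm = (1/12)ML² = (1/12)(5.57)(1.43)² = 0.94917 kg·m²; centre at d = 0.193 m, so I = I_cm + Md² gives I = 0.94917 + (5.57)(0.193)² = 1.1567 kg·m².
Total I = 1.3997 + 1.1567 = 2.5564 kg·m².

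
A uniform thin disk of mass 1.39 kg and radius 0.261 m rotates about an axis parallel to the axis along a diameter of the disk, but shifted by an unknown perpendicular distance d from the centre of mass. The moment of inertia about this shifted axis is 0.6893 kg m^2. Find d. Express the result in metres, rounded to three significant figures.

0.692

About the centre-of-mass axis, I_cm = (1/4)MR² = (1/4)(1.39)(0.261)² = 0.023672 kg m^2.
Parallel axis theorem: I = I_cm + Md², so Md² = 0.6893 − 0.023672 = 0.66563 kg m^2.
d = √(0.66563 / 1.39) = 0.692 m.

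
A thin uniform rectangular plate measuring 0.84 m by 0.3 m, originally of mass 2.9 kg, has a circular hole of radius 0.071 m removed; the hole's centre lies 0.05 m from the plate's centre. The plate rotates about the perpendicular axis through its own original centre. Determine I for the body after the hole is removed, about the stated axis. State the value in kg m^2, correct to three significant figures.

0.191

Unpierced body about its centre: I₀ = (1/12)M(a²+b²) = (1/12)(2.9)[(0.84)² + (0.3)²] = 0.19227 kg m^2.
The removed disk has mass m = M·πr²/(ab) = (2.9)·π(0.071)²/(0.84·0.3) = 0.18225 kg (same uniform areal density).
Its moment of inertia about the rotation axis (parallel-axis theorem): I_hole = (1/2)mr² + md² = (1/2)(0.18225)(0.071)² + (0.18225)(0.05)² = 0.00091498 kg m^2.
Treating the hole as negative mass, I = I₀ − I_hole = 0.19227 − 0.00091498 = 0.19136 kg m^2.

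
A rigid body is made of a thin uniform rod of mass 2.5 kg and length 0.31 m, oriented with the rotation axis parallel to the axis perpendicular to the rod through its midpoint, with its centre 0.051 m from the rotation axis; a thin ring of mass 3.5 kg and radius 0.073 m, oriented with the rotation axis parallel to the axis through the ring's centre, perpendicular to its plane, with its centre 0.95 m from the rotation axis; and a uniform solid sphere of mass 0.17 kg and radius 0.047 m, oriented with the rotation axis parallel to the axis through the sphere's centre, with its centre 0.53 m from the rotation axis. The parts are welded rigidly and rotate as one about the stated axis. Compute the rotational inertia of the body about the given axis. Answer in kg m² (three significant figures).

Thin rod: I_cm = (1/12)ML² = (1/12)(2.5)(0.31)² = 0.020021 kg m²; centre at d = 0.051 m, so the parallel axis theorem gives I = 0.020021 + (2.5)(0.051)² = 0.026523 kg m².
Thin ring: I_cm = MR² = (3.5)(0.073)² = 0.018651 kg m²; centre at d = 0.95 m, so the parallel axis theorem gives I = 0.018651 + (3.5)(0.95)² = 3.1774 kg m².
Solid sphere: I_cm = (2/5)MR² = (2/5)(0.17)(0.047)² = 0.00015021 kg m²; centre at d = 0.53 m, so the parallel axis theorem gives I = 0.00015021 + (0.17)(0.53)² = 0.047903 kg m².
Total I = 0.026523 + 3.1774 + 0.047903 = 3.2518 kg m².

3.25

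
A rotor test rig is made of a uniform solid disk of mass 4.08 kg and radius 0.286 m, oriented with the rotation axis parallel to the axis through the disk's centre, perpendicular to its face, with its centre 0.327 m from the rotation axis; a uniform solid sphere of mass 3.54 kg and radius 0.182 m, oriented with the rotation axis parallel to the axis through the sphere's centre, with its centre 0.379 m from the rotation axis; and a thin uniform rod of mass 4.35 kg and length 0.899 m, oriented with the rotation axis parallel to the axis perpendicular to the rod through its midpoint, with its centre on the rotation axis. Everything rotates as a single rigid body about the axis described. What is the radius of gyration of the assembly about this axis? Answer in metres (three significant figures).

0.348

Solid disk: I_cm = (1/2)MR² = (1/2)(4.08)(0.286)² = 0.16686 kg m^2; centre at d = 0.327 m, so the parallel axis theorem gives I = 0.16686 + (4.08)(0.327)² = 0.60313 kg m^2.
Solid sphere: I_cm = (2/5)MR² = (2/5)(3.54)(0.182)² = 0.046904 kg m^2; centre at d = 0.379 m, so the parallel axis theorem gives I = 0.046904 + (3.54)(0.379)² = 0.55539 kg m^2.
Thin rod: I_cm = (1/12)ML² = (1/12)(4.35)(0.899)² = 0.29297 kg m^2; axis through the centre, so I = 0.29297 kg m^2.
Total I = 1.4515 kg m^2; total mass M = 11.97 kg.
k = √(I/M) = √(1.4515/11.97) = 0.34823 m.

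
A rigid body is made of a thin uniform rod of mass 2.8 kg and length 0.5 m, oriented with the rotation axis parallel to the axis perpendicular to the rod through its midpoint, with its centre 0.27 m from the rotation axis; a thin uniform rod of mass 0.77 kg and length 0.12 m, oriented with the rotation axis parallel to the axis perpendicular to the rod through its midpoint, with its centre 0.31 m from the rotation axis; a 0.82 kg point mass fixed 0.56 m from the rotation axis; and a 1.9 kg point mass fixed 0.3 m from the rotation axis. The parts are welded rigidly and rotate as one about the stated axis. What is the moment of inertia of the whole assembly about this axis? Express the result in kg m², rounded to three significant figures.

Thin rod: I_cm = (1/12)ML² = (1/12)(2.8)(0.5)² = 0.058333 kg m²; centre at d = 0.27 m, so I = I_cm + Md² gives I = 0.058333 + (2.8)(0.27)² = 0.26245 kg m².
Thin rod: I_cm = (1/12)ML² = (1/12)(0.77)(0.12)² = 0.000924 kg m²; centre at d = 0.31 m, so I = I_cm + Md² gives I = 0.000924 + (0.77)(0.31)² = 0.074921 kg m².
Point mass: I_cm = 0; centre at d = 0.56 m, so I = I_cm + Md² gives I = 0 + (0.82)(0.56)² = 0.25715 kg m².
Point mass: I_cm = 0; centre at d = 0.3 m, so I = I_cm + Md² gives I = 0 + (1.9)(0.3)² = 0.171 kg m².
Total I = 0.26245 + 0.074921 + 0.25715 + 0.171 = 0.76553 kg m².

0.766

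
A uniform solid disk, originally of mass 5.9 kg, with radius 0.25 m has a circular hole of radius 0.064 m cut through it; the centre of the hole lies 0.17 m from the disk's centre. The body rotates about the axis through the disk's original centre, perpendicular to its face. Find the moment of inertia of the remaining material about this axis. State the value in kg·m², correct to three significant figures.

0.172

Unpierced body about its centre: I₀ = (1/2)MR² = (1/2)(5.9)(0.25)² = 0.18438 kg·m².
The removed disk has mass m = M·(r/R)² = (5.9)(0.064/0.25)² = 0.38666 kg (same uniform areal density).
Its moment of inertia about the rotation axis (parallel-axis theorem): I_hole = (1/2)mr² + md² = (1/2)(0.38666)(0.064)² + (0.38666)(0.17)² = 0.011966 kg·m².
Treating the hole as negative mass, I = I₀ − I_hole = 0.18438 − 0.011966 = 0.17241 kg·m².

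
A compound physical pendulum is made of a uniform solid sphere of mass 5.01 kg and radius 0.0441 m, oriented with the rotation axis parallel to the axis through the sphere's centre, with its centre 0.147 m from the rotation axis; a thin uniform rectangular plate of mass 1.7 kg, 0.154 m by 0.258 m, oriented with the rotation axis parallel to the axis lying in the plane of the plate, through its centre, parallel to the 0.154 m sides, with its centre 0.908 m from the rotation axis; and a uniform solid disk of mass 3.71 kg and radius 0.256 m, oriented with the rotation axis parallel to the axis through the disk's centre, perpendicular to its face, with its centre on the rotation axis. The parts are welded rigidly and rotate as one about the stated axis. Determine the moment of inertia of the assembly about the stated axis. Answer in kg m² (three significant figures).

Solid sphere: I_cm = (2/5)MR² = (2/5)(5.01)(0.0441)² = 0.0038974 kg m²; centre at d = 0.147 m, so I = I_cm + Md² gives I = 0.0038974 + (5.01)(0.147)² = 0.11216 kg m².
Rectangular plate: I_cm = (1/12)Mb² = (1/12)(1.7)(0.258)² = 0.0094299 kg m²; centre at d = 0.908 m, so I = I_cm + Md² gives I = 0.0094299 + (1.7)(0.908)² = 1.411 kg m².
Solid disk: I_cm = (1/2)MR² = (1/2)(3.71)(0.256)² = 0.12157 kg m²; axis through the centre, so I = 0.12157 kg m².
Total I = 0.11216 + 1.411 + 0.12157 = 1.6447 kg m².

1.64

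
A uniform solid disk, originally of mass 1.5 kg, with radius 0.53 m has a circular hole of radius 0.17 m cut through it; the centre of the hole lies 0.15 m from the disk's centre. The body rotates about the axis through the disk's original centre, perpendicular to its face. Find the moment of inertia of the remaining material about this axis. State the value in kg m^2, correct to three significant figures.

Unpierced body about its centre: I₀ = (1/2)MR² = (1/2)(1.5)(0.53)² = 0.21068 kg m^2.
The removed disk has mass m = M·(r/R)² = (1.5)(0.17/0.53)² = 0.15433 kg (same uniform areal density).
Its moment of inertia about the rotation axis (parallel-axis theorem): I_hole = (1/2)mr² + md² = (1/2)(0.15433)(0.17)² + (0.15433)(0.15)² = 0.0057023 kg m^2.
Treating the hole as negative mass, I = I₀ − I_hole = 0.21068 − 0.0057023 = 0.20497 kg m^2.

0.205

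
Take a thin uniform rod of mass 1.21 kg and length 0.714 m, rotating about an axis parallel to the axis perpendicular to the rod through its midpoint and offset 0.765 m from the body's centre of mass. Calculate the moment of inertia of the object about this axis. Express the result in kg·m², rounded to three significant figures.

0.760

I_cm = (1/12)ML² = (1/12)(1.21)(0.714)² = 0.051404 kg·m²; centre at d = 0.765 m, so the parallel axis theorem gives I = 0.051404 + (1.21)(0.765)² = 0.75953 kg·m².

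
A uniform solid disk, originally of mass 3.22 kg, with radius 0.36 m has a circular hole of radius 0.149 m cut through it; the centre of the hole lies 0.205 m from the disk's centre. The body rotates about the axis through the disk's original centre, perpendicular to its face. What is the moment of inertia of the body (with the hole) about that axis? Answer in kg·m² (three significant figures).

0.179

Unpierced body about its centre: I₀ = (1/2)MR² = (1/2)(3.22)(0.36)² = 0.20866 kg·m².
The removed disk has mass m = M·(r/R)² = (3.22)(0.149/0.36)² = 0.5516 kg (same uniform areal density).
Its moment of inertia about the rotation axis (parallel-axis theorem): I_hole = (1/2)mr² + md² = (1/2)(0.5516)(0.149)² + (0.5516)(0.205)² = 0.029304 kg·m².
Treating the hole as negative mass, I = I₀ − I_hole = 0.20866 − 0.029304 = 0.17935 kg·m².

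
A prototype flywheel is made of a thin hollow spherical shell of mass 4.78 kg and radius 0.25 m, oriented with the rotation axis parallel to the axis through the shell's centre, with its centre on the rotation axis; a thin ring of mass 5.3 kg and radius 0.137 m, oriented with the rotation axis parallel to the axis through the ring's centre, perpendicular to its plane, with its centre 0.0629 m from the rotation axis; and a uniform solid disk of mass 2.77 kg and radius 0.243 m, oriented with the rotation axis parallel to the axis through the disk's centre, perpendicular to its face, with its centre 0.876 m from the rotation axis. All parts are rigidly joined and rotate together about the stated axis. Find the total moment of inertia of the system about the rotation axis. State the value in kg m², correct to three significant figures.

Spherical shell: I_cm = (2/3)MR² = (2/3)(4.78)(0.25)² = 0.19917 kg m²; axis through the centre, so I = 0.19917 kg m².
Thin ring: I_cm = MR² = (5.3)(0.137)² = 0.099476 kg m²; centre at d = 0.0629 m, so the parallel axis theorem gives I = 0.099476 + (5.3)(0.0629)² = 0.12044 kg m².
Solid disk: I_cm = (1/2)MR² = (1/2)(2.77)(0.243)² = 0.081783 kg m²; centre at d = 0.876 m, so the parallel axis theorem gives I = 0.081783 + (2.77)(0.876)² = 2.2074 kg m².
Total I = 0.19917 + 0.12044 + 2.2074 = 2.527 kg m².

2.53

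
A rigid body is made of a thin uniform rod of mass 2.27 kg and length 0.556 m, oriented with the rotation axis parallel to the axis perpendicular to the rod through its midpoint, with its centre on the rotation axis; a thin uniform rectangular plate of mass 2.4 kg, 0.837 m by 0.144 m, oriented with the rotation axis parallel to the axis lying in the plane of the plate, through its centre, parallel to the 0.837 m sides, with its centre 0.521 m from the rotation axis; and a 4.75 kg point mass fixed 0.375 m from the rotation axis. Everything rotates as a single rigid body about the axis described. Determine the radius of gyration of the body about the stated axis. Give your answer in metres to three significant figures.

Thin rod: I_cm = (1/12)ML² = (1/12)(2.27)(0.556)² = 0.058478 kg m²; axis through the centre, so I = 0.058478 kg m².
Rectangular plate: I_cm = (1/12)Mb² = (1/12)(2.4)(0.144)² = 0.0041472 kg m²; centre at d = 0.521 m, so the parallel axis theorem gives I = 0.0041472 + (2.4)(0.521)² = 0.65561 kg m².
Point mass: I_cm = 0; centre at d = 0.375 m, so the parallel axis theorem gives I = 0 + (4.75)(0.375)² = 0.66797 kg m².
Total I = 1.3821 kg m²; total mass M = 9.42 kg.
k = √(I/M) = √(1.3821/9.42) = 0.38303 m.

0.383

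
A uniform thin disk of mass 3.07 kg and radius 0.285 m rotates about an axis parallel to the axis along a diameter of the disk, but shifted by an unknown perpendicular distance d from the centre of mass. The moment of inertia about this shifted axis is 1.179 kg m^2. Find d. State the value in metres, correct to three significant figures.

0.603

About the centre-of-mass axis, I_cm = (1/4)MR² = (1/4)(3.07)(0.285)² = 0.06234 kg m^2.
Parallel axis theorem: I = I_cm + Md², so Md² = 1.179 − 0.06234 = 1.1167 kg m^2.
d = √(1.1167 / 3.07) = 0.6031 m.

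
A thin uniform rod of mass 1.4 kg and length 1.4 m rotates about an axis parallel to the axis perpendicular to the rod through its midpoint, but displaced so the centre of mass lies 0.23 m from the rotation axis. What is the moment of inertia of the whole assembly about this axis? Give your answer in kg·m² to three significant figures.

0.303

I_cm = (1/12)ML² = (1/12)(1.4)(1.4)² = 0.22867 kg·m²; centre at d = 0.23 m, so I = I_cm + Md² gives I = 0.22867 + (1.4)(0.23)² = 0.30273 kg·m².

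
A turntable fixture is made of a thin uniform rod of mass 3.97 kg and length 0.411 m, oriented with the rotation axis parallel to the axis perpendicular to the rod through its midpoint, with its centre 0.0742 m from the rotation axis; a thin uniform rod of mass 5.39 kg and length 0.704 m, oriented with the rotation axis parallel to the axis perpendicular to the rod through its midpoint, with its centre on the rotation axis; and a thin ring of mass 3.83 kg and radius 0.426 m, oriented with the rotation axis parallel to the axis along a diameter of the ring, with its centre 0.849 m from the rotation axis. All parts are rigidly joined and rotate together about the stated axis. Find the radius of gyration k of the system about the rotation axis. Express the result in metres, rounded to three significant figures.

Thin rod: I_cm = (1/12)ML² = (1/12)(3.97)(0.411)² = 0.055885 kg·m²; centre at d = 0.0742 m, so I = I_cm + Md² gives I = 0.055885 + (3.97)(0.0742)² = 0.077742 kg·m².
Thin rod: I_cm = (1/12)ML² = (1/12)(5.39)(0.704)² = 0.22261 kg·m²; axis through the centre, so I = 0.22261 kg·m².
Thin ring: I_cm = (1/2)MR² = (1/2)(3.83)(0.426)² = 0.34753 kg·m²; centre at d = 0.849 m, so I = I_cm + Md² gives I = 0.34753 + (3.83)(0.849)² = 3.1082 kg·m².
Total I = 3.4086 kg·m²; total mass M = 13.19 kg.
k = √(I/M) = √(3.4086/13.19) = 0.50835 m.

0.508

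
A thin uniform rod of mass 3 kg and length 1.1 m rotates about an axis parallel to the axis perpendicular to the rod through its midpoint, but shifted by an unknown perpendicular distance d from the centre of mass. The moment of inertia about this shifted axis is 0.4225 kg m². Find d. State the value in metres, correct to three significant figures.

About the centre-of-mass axis, I_cm = (1/12)ML² = (1/12)(3)(1.1)² = 0.3025 kg m².
Parallel axis theorem: I = I_cm + Md², so Md² = 0.4225 − 0.3025 = 0.12 kg m².
d = √(0.12 / 3) = 0.2 m.

0.200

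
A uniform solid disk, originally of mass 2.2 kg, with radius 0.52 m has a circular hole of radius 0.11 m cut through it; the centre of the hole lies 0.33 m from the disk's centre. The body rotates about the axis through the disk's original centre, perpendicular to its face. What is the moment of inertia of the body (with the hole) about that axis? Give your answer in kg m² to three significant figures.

0.286

Unpierced body about its centre: I₀ = (1/2)MR² = (1/2)(2.2)(0.52)² = 0.29744 kg m².
The removed disk has mass m = M·(r/R)² = (2.2)(0.11/0.52)² = 0.098447 kg (same uniform areal density).
Its moment of inertia about the rotation axis (parallel-axis theorem): I_hole = (1/2)mr² + md² = (1/2)(0.098447)(0.11)² + (0.098447)(0.33)² = 0.011316 kg m².
Treating the hole as negative mass, I = I₀ − I_hole = 0.29744 − 0.011316 = 0.28612 kg m².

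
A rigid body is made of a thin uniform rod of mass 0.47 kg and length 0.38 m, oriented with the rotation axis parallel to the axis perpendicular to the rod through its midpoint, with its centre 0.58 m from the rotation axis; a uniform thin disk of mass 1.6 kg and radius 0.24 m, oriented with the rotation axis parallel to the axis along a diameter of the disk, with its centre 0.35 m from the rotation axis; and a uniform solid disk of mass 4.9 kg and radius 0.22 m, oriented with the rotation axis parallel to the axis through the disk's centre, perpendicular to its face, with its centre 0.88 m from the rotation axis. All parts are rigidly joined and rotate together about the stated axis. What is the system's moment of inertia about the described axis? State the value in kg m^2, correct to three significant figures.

4.30

Thin rod: I_cm = (1/12)ML² = (1/12)(0.47)(0.38)² = 0.0056557 kg m^2; centre at d = 0.58 m, so the parallel axis theorem gives I = 0.0056557 + (0.47)(0.58)² = 0.16376 kg m^2.
Thin disk: I_cm = (1/4)MR² = (1/4)(1.6)(0.24)² = 0.02304 kg m^2; centre at d = 0.35 m, so the parallel axis theorem gives I = 0.02304 + (1.6)(0.35)² = 0.21904 kg m^2.
Solid disk: I_cm = (1/2)MR² = (1/2)(4.9)(0.22)² = 0.11858 kg m^2; centre at d = 0.88 m, so the parallel axis theorem gives I = 0.11858 + (4.9)(0.88)² = 3.9131 kg m^2.
Total I = 0.16376 + 0.21904 + 3.9131 = 4.2959 kg m^2.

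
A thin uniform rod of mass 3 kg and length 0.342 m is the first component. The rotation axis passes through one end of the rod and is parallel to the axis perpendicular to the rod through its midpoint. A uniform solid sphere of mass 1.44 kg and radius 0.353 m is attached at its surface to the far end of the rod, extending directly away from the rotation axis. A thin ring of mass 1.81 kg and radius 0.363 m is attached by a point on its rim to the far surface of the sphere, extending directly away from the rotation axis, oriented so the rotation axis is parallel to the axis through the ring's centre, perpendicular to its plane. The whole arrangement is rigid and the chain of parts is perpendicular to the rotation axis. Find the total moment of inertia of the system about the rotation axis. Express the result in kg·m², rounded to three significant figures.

Thin rod: I_cm = (1/12)ML² = (1/12)(3)(0.342)² = 0.029241 kg·m²; centre at d = 0.171 m, so I = I_cm + Md² gives I = 0.029241 + (3)(0.171)² = 0.11696 kg·m².
Solid sphere: I_cm = (2/5)MR² = (2/5)(1.44)(0.353)² = 0.071775 kg·m²; centre at d = 0.171 + 0.171 + 0.353 = 0.695 m, so I = I_cm + Md² gives I = 0.071775 + (1.44)(0.695)² = 0.76733 kg·m².
Thin ring: I_cm = MR² = (1.81)(0.363)² = 0.2385 kg·m²; centre at d = 0.171 + 0.171 + 0.353 + 0.353 + 0.363 = 1.411 m, so I = I_cm + Md² gives I = 0.2385 + (1.81)(1.411)² = 3.8421 kg·m².
Total I = 0.11696 + 0.76733 + 3.8421 = 4.7264 kg·m².

4.73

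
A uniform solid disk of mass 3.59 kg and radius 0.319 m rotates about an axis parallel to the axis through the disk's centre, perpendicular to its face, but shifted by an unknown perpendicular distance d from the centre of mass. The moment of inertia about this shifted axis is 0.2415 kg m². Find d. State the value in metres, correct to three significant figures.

About the centre-of-mass axis, I_cm = (1/2)MR² = (1/2)(3.59)(0.319)² = 0.18266 kg m².
Parallel axis theorem: I = I_cm + Md², so Md² = 0.2415 − 0.18266 = 0.058839 kg m².
d = √(0.058839 / 3.59) = 0.12802 m.

0.128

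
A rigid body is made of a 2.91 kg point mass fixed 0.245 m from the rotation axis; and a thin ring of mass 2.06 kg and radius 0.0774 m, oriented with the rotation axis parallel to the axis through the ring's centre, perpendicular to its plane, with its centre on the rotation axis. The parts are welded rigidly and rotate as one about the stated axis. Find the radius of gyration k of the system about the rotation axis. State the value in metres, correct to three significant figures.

Point mass: I_cm = 0; centre at d = 0.245 m, so I = I_cm + Md² gives I = 0 + (2.91)(0.245)² = 0.17467 kg·m².
Thin ring: I_cm = MR² = (2.06)(0.0774)² = 0.012341 kg·m²; axis through the centre, so I = 0.012341 kg·m².
Total I = 0.18701 kg·m²; total mass M = 4.97 kg.
k = √(I/M) = √(0.18701/4.97) = 0.19398 m.

0.194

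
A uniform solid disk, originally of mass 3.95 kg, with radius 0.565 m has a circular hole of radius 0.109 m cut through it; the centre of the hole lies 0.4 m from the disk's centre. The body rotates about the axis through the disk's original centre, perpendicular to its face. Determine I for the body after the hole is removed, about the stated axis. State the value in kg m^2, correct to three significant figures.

Unpierced body about its centre: I₀ = (1/2)MR² = (1/2)(3.95)(0.565)² = 0.63047 kg m^2.
The removed disk has mass m = M·(r/R)² = (3.95)(0.109/0.565)² = 0.14701 kg (same uniform areal density).
Its moment of inertia about the rotation axis (parallel-axis theorem): I_hole = (1/2)mr² + md² = (1/2)(0.14701)(0.109)² + (0.14701)(0.4)² = 0.024395 kg m^2.
Treating the hole as negative mass, I = I₀ − I_hole = 0.63047 − 0.024395 = 0.60607 kg m^2.

0.606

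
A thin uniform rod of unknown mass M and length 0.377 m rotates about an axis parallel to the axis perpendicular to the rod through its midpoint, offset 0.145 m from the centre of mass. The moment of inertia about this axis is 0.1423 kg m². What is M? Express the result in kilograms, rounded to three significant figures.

4.33

I = I_cm + Md² = (1/12)ML² + Md² = M·[0.0833333·(0.377)² + (0.145)²] = M·0.032869.
So M = 0.1423 / 0.032869 = 4.3293 kg.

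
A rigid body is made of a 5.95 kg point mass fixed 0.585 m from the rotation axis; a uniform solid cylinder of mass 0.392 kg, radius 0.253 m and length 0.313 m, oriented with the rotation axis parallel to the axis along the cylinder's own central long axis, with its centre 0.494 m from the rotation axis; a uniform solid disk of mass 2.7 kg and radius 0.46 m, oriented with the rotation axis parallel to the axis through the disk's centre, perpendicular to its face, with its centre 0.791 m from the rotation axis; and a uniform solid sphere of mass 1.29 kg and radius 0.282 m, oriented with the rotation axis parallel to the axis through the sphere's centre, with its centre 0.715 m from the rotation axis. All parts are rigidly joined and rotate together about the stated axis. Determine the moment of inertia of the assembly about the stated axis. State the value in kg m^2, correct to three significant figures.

Point mass: I_cm = 0; centre at d = 0.585 m, so I = I_cm + Md² gives I = 0 + (5.95)(0.585)² = 2.0362 kg m^2.
Solid cylinder: I_cm = (1/2)MR² = (1/2)(0.392)(0.253)² = 0.012546 kg m^2; centre at d = 0.494 m, so I = I_cm + Md² gives I = 0.012546 + (0.392)(0.494)² = 0.10821 kg m^2.
Solid disk: I_cm = (1/2)MR² = (1/2)(2.7)(0.46)² = 0.28566 kg m^2; centre at d = 0.791 m, so I = I_cm + Md² gives I = 0.28566 + (2.7)(0.791)² = 1.975 kg m^2.
Solid sphere: I_cm = (2/5)MR² = (2/5)(1.29)(0.282)² = 0.041034 kg m^2; centre at d = 0.715 m, so I = I_cm + Md² gives I = 0.041034 + (1.29)(0.715)² = 0.70051 kg m^2.
Total I = 2.0362 + 0.10821 + 1.975 + 0.70051 = 4.82 kg m^2.

4.82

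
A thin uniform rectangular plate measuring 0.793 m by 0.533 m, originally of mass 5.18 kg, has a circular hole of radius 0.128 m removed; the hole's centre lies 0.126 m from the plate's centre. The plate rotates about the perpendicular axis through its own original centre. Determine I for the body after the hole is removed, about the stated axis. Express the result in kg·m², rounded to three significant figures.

0.379

Unpierced body about its centre: I₀ = (1/12)M(a²+b²) = (1/12)(5.18)[(0.793)² + (0.533)²] = 0.39408 kg·m².
The removed disk has mass m = M·πr²/(ab) = (5.18)·π(0.128)²/(0.793·0.533) = 0.63081 kg (same uniform areal density).
Its moment of inertia about the rotation axis (parallel-axis theorem): I_hole = (1/2)mr² + md² = (1/2)(0.63081)(0.128)² + (0.63081)(0.126)² = 0.015182 kg·m².
Treating the hole as negative mass, I = I₀ − I_hole = 0.39408 − 0.015182 = 0.3789 kg·m².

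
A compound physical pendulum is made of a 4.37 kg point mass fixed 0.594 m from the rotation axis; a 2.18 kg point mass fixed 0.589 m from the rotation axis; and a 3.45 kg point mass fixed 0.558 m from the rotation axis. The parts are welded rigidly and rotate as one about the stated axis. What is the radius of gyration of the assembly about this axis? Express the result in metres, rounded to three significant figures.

Point mass: I_cm = 0; centre at d = 0.594 m, so I = I_cm + Md² gives I = 0 + (4.37)(0.594)² = 1.5419 kg m^2.
Point mass: I_cm = 0; centre at d = 0.589 m, so I = I_cm + Md² gives I = 0 + (2.18)(0.589)² = 0.75629 kg m^2.
Point mass: I_cm = 0; centre at d = 0.558 m, so I = I_cm + Md² gives I = 0 + (3.45)(0.558)² = 1.0742 kg m^2.
Total I = 3.3724 kg m^2; total mass M = 10 kg.
k = √(I/M) = √(3.3724/10) = 0.58072 m.

0.581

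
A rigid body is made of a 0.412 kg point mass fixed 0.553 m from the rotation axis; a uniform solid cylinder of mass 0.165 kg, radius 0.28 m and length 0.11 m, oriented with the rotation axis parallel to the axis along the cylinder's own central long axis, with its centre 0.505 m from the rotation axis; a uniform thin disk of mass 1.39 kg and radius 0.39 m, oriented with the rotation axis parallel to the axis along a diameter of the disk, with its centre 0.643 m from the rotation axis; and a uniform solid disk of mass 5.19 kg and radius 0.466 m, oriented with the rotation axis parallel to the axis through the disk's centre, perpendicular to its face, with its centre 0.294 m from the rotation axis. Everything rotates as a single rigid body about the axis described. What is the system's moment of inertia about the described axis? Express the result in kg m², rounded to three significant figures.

Point mass: I_cm = 0; centre at d = 0.553 m, so the parallel axis theorem gives I = 0 + (0.412)(0.553)² = 0.12599 kg m².
Solid cylinder: I_cm = (1/2)MR² = (1/2)(0.165)(0.28)² = 0.006468 kg m²; centre at d = 0.505 m, so the parallel axis theorem gives I = 0.006468 + (0.165)(0.505)² = 0.048547 kg m².
Thin disk: I_cm = (1/4)MR² = (1/4)(1.39)(0.39)² = 0.052855 kg m²; centre at d = 0.643 m, so the parallel axis theorem gives I = 0.052855 + (1.39)(0.643)² = 0.62755 kg m².
Solid disk: I_cm = (1/2)MR² = (1/2)(5.19)(0.466)² = 0.56352 kg m²; centre at d = 0.294 m, so the parallel axis theorem gives I = 0.56352 + (5.19)(0.294)² = 1.0121 kg m².
Total I = 0.12599 + 0.048547 + 0.62755 + 1.0121 = 1.8142 kg m².

1.81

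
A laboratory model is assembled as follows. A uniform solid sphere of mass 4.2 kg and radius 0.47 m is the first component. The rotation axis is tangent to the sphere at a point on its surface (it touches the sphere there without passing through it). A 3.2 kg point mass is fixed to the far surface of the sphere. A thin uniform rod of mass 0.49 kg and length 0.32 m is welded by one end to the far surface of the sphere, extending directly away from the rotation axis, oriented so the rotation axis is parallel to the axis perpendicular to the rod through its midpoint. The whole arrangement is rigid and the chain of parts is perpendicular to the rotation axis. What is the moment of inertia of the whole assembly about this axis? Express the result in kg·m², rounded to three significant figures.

Solid sphere: I_cm = (2/5)MR² = (2/5)(4.2)(0.47)² = 0.37111 kg·m²; centre at d = 0.47 m, so the parallel axis theorem gives I = 0.37111 + (4.2)(0.47)² = 1.2989 kg·m².
Point mass: I_cm = 0; centre at d = 0.47 + 0.47 = 0.94 m, so the parallel axis theorem gives I = 0 + (3.2)(0.94)² = 2.8275 kg·m².
Thin rod: I_cm = (1/12)ML² = (1/12)(0.49)(0.32)² = 0.0041813 kg·m²; centre at d = 0.47 + 0.47 + 0.16 = 1.1 m, so the parallel axis theorem gives I = 0.0041813 + (0.49)(1.1)² = 0.59708 kg·m².
Total I = 1.2989 + 2.8275 + 0.59708 = 4.7235 kg·m².

4.72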